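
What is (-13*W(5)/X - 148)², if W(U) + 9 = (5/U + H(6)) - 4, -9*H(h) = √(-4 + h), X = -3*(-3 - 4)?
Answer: 705858962/35721 - 8528*√2/441 ≈ 19733.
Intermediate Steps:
X = 21 (X = -3*(-7) = 21)
H(h) = -√(-4 + h)/9
W(U) = -13 + 5/U - √2/9 (W(U) = -9 + ((5/U - √(-4 + 6)/9) - 4) = -9 + ((5/U - √2/9) - 4) = -9 + (-4 + 5/U - √2/9) = -13 + 5/U - √2/9)
(-13*W(5)/X - 148)² = (-13*(-13 + 5/5 - √2/9)/21 - 148)² = (-13*(-13 + 5*(⅕) - √2/9)/21 - 148)² = (-13*(-13 + 1 - √2/9)/21 - 148)² = (-13*(-12 - √2/9)/21 - 148)² = (-13*(-4/7 - √2/189) - 148)² = ((52/7 + 13*√2/189) - 148)² = (-984/7 + 13*√2/189)²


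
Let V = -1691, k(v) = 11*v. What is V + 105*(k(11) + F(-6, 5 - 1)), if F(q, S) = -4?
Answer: 10594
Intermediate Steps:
V + 105*(k(11) + F(-6, 5 - 1)) = -1691 + 105*(11*11 - 4) = -1691 + 105*(121 - 4) = -1691 + 105*117 = -1691 + 12285 = 10594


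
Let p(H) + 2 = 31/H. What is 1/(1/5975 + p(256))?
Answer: -1529600/2873719 ≈ -0.53227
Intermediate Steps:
p(H) = -2 + 31/H
1/(1/5975 + p(256)) = 1/(1/5975 + (-2 + 31/256)) = 1/(1/5975 - 481/256) = 1/(-2873719/1529600) = -1529600/2873719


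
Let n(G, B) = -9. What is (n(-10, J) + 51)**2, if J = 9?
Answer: 1764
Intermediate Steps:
(n(-10, J) + 51)**2 = (-9 + 51)**2 = 42**2 = 1764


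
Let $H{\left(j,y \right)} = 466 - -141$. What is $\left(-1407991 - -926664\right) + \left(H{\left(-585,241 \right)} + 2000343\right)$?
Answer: $1519623$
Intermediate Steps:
$H{\left(j,y \right)} = 607$ ($H{\left(j,y \right)} = 466 + 141 = 607$)
$\left(-1407991 - -926664\right) + \left(H{\left(-585,241 \right)} + 2000343\right) = \left(-1407991 - -926664\right) + \left(607 + 2000343\right) = \left(-1407991 + 926664\right) + 2000950 = -481327 + 2000950 = 1519623$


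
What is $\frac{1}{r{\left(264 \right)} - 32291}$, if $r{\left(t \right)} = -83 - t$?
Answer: $- \frac{1}{32638} \approx -3.0639 \cdot 10^{-5}$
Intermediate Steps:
$\frac{1}{r{\left(264 \right)} - 32291} = \frac{1}{\left(-83 - 264\right) - 32291} = \frac{1}{-347 - 32291} = \frac{1}{-32638} = - \frac{1}{32638}$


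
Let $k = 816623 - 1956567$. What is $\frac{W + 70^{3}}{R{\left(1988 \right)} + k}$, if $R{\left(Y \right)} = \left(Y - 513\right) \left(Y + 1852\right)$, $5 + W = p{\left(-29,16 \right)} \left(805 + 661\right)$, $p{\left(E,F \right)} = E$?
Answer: $\frac{300481}{4524056} \approx 0.066419$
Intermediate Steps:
$k = -1139944$ ($k = 816623 - 1956567 = -1139944$)
$W = -42519$ ($W = -5 - 29 \left(805 + 661\right) = -5 - 42514 = -42519$)
$R{\left(Y \right)} = \left(-513 + Y\right) \left(1852 + Y\right)$
$\frac{W + 70^{3}}{R{\left(1988 \right)} + k} = \frac{-42519 + 70^{3}}{\left(-950076 + 1988^{2} + 1339 \cdot 1988\right) - 1139944} = \frac{-42519 + 343000}{\left(-950076 + 3952144 + 2661932\right) - 1139944} = \frac{300481}{5664000 - 1139944} = \frac{300481}{4524056}$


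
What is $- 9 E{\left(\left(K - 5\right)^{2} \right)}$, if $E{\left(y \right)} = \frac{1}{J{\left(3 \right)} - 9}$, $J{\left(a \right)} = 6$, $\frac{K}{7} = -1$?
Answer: $3$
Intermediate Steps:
$K = -7$ ($K = 7 \left(-1\right) = -7$)
$E{\left(y \right)} = - \frac{1}{3}$ ($E{\left(y \right)} = \frac{1}{6 - 9} = \frac{1}{-3} = - \frac{1}{3}$)
$- 9 E{\left(\left(K - 5\right)^{2} \right)} = \left(-9\right) \left(- \frac{1}{3}\right) = 3$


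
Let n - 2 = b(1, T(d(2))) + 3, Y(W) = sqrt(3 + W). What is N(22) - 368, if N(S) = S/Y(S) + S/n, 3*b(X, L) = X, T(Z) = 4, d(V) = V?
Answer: -14379/40 ≈ -359.48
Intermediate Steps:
b(X, L) = X/3
n = 16/3 (n = 2 + ((1/3)*1 + 3) = 2 + (1/3 + 3) = 2 + 10/3 = 16/3 ≈ 5.3333)
N(S) = 3*S/16 + S/sqrt(3 + S) (N(S) = S/(sqrt(3 + S)) + S/(16/3) = S/sqrt(3 + S) + S*(3/16) = S/sqrt(3 + S) + 3*S/16 = 3*S/16 + S/sqrt(3 + S))
N(22) - 368 = ((3/16)*22 + 22/sqrt(3 + 22)) - 368 = (33/8 + 22/sqrt(25)) - 368 = (33/8 + 22*(1/5)) - 368 = (33/8 + 22/5) - 368 = 341/40 - 368 = -14379/40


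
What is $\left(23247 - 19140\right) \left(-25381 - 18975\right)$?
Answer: $-182170092$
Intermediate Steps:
$\left(23247 - 19140\right) \left(-25381 - 18975\right) = 4107 \left(-44356\right) = -182170092$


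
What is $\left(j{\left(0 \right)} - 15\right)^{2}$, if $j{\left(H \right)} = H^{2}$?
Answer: $225$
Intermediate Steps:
$\left(j{\left(0 \right)} - 15\right)^{2} = \left(0^{2} - 15\right)^{2} = \left(0 - 15\right)^{2} = \left(-15\right)^{2} = 225$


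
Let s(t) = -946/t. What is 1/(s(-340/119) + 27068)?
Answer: 10/273991 ≈ 3.6498e-5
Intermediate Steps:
1/(s(-340/119) + 27068) = 1/(-946/((-340/119)) + 27068) = 1/(-946/((-340*1/119)) + 27068) = 1/(-946/(-20/7) + 27068) = 1/(-946*(-7/20) + 27068) = 1/(3311/10 + 27068) = 1/(273991/10) = 10/273991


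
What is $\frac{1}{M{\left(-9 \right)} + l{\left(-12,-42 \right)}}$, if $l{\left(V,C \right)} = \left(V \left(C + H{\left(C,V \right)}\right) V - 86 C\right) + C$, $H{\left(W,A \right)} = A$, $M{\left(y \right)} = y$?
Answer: $- \frac{1}{4215} \approx -0.00023725$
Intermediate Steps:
$l{\left(V,C \right)} = - 85 C + V^{2} \left(C + V\right)$ ($l{\left(V,C \right)} = \left(V \left(C + V\right) V - 86 C\right) + C = \left(V^{2} \left(C + V\right) - 86 C\right) + C = \left(- 86 C + V^{2} \left(C + V\right)\right) + C = - 85 C + V^{2} \left(C + V\right)$)
$\frac{1}{M{\left(-9 \right)} + l{\left(-12,-42 \right)}} = \frac{1}{-9 - \left(-3570 + 1728 + 6048\right)} = \frac{1}{-9 - 4206} = \frac{1}{-4215} = - \frac{1}{4215}$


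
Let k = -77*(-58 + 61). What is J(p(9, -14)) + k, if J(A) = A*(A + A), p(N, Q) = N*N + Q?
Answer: 8747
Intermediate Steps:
p(N, Q) = Q + N² (p(N, Q) = N² + Q = Q + N²)
k = -231 (k = -77*3 = -231)
J(A) = 2*A² (J(A) = A*(2*A) = 2*A²)
J(p(9, -14)) + k = 2*(-14 + 9²)² - 231 = 2*(-14 + 81)² - 231 = 2*67² - 231 = 2*4489 - 231 = 8978 - 231 = 8747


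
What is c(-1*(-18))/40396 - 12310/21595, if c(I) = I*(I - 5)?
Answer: -49222153/87235162 ≈ -0.56425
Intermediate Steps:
c(I) = I*(-5 + I)
c(-1*(-18))/40396 - 12310/21595 = ((-1*(-18))*(-5 - 1*(-18)))/40396 - 12310/21595 = (18*(-5 + 18))*(1/40396) - 12310*1/21595 = (18*13)*(1/40396) - 2462/4319 = 234*(1/40396) - 2462/4319 = 117/20198 - 2462/4319 = -49222153/87235162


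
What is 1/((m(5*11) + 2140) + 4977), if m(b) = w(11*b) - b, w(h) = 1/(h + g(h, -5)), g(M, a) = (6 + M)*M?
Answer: 370260/2614776121 ≈ 0.00014160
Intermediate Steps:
g(M, a) = M*(6 + M)
w(h) = 1/(h + h*(6 + h))
m(b) = -b + 1/(11*b*(7 + 11*b)) (m(b) = 1/(((11*b))*(7 + 11*b)) - b = (1/(11*b))/(7 + 11*b) - b = 1/(11*b*(7 + 11*b)) - b = -b + 1/(11*b*(7 + 11*b)))
1/((m(5*11) + 2140) + 4977) = 1/(((1 - 11*(5*11)**2*(7 + 11*(5*11)))/(11*((5*11))*(7 + 11*(5*11))) + 2140) + 4977) = 1/(((1/11)*(1 - 11*55**2*(7 + 11*55))/(55*(7 + 11*55)) + 2140) + 4977) = 1/(((1/11)*(1/55)*(1 - 11*3025*(7 + 605))/(7 + 605) + 2140) + 4977) = 1/(((1/11)*(1/55)*(1 - 11*3025*612)/612 + 2140) + 4977) = 1/(((1/11)*(1/55)*(1/612)*(1 - 20364300) + 2140) + 4977) = 1/(((1/11)*(1/55)*(1/612)*(-20364299) + 2140) + 4977) = 1/((-20364299/370260 + 2140) + 4977) = 1/(771992101/370260 + 4977) = 1/(2614776121/370260) = 370260/2614776121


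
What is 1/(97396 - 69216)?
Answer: 1/28180 ≈ 3.5486e-5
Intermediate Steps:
1/(97396 - 69216) = 1/28180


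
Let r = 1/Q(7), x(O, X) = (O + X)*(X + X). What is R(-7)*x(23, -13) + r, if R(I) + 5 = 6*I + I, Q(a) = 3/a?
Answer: 42127/3 ≈ 14042.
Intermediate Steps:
x(O, X) = 2*X*(O + X) (x(O, X) = (O + X)*(2*X) = 2*X*(O + X))
R(I) = -5 + 7*I (R(I) = -5 + (6*I + I) = -5 + 7*I)
r = 7/3 (r = 1/(3/7) = 7/3 ≈ 2.3333)
R(-7)*x(23, -13) + r = (-5 + 7*(-7))*(2*(-13)*(23 - 13)) + 7/3 = (-5 - 49)*(2*(-13)*10) + 7/3 = -54*(-260) + 7/3 = 14040 + 7/3 = 42127/3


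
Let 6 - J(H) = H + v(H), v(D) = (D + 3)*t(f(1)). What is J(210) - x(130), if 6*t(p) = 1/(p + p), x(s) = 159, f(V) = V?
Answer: -1523/4 ≈ -380.75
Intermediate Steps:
t(p) = 1/(12*p) (t(p) = 1/(6*(p + p)) = 1/(6*((2*p))) = (1/(2*p))/6 = 1/(12*p))
v(D) = 1/4 + D/12 (v(D) = (D + 3)*((1/12)/1) = (3 + D)*((1/12)*1) = (3 + D)*(1/12) = 1/4 + D/12)
J(H) = 23/4 - 13*H/12 (J(H) = 6 - (H + (1/4 + H/12)) = 6 - (1/4 + 13*H/12) = 6 + (-1/4 - 13*H/12) = 23/4 - 13*H/12)
J(210) - x(130) = (23/4 - 13/12*210) - 1*159 = (23/4 - 455/2) - 159 = -887/4 - 159 = -1523/4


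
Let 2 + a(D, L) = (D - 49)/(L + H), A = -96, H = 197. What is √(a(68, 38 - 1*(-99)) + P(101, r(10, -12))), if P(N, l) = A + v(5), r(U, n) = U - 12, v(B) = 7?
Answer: 45*I*√5010/334 ≈ 9.5364*I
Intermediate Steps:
r(U, n) = -12 + U
a(D, L) = -2 + (-49 + D)/(197 + L) (a(D, L) = -2 + (D - 49)/(L + 197) = -2 + (-49 + D)/(197 + L))
P(N, l) = -89 (P(N, l) = -96 + 7 = -89)
√(a(68, 38 - 1*(-99)) + P(101, r(10, -12))) = √((-443 + 68 - 2*(38 - 1*(-99)))/(197 + (38 - 1*(-99))) - 89) = √((-443 + 68 - 2*(38 + 99))/(197 + (38 + 99)) - 89) = √((-443 + 68 - 2*137)/(197 + 137) - 89) = √((-443 + 68 - 274)/334 - 89) = √((1/334)*(-649) - 89) = √(-649/334 - 89) = √(-30375/334) = 45*I*√5010/334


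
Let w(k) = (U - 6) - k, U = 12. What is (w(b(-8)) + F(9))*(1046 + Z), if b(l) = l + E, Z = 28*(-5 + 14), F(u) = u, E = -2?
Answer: 32450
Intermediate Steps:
Z = 252 (Z = 28*9 = 252)
b(l) = -2 + l (b(l) = l - 2 = -2 + l)
w(k) = 6 - k (w(k) = (12 - 6) - k = 6 - k)
(w(b(-8)) + F(9))*(1046 + Z) = ((6 - (-2 - 8)) + 9)*(1046 + 252) = ((6 - 1*(-10)) + 9)*1298 = ((6 + 10) + 9)*1298 = (16 + 9)*1298 = 25*1298 = 32450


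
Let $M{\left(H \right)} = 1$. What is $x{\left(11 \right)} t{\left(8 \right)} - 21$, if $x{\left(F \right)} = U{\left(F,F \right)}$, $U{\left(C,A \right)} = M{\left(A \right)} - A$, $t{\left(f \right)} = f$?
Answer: $-101$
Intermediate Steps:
$U{\left(C,A \right)} = 1 - A$
$x{\left(F \right)} = 1 - F$
$x{\left(11 \right)} t{\left(8 \right)} - 21 = \left(1 - 11\right) 8 - 21 = \left(-10\right) 8 - 21 = -80 - 21 = -101$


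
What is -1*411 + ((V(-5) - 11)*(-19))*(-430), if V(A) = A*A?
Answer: 113969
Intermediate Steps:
V(A) = A**2
-1*411 + ((V(-5) - 11)*(-19))*(-430) = -1*411 + (((-5)**2 - 11)*(-19))*(-430) = -411 + ((25 - 11)*(-19))*(-430) = -411 + (14*(-19))*(-430) = -411 - 266*(-430) = -411 + 114380 = 113969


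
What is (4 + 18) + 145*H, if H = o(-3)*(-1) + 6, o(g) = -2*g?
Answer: 22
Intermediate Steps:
H = 0 (H = -2*(-3)*(-1) + 6 = 6*(-1) + 6 = -6 + 6 = 0)
(4 + 18) + 145*H = (4 + 18) + 145*0 = 22 + 0 = 22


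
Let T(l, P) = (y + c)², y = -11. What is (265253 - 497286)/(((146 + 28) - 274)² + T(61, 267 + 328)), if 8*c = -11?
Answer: -14850112/649801 ≈ -22.853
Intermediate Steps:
c = -11/8 (c = (⅛)*(-11) = -11/8 ≈ -1.3750)
T(l, P) = 9801/64 (T(l, P) = (-11 - 11/8)² = (-99/8)² = 9801/64)
(265253 - 497286)/(((146 + 28) - 274)² + T(61, 267 + 328)) = (265253 - 497286)/(((146 + 28) - 274)² + 9801/64) = -232033/((174 - 274)² + 9801/64) = -232033/((-100)² + 9801/64) = -232033/(10000 + 9801/64) = -232033/649801/64 = -232033*64/649801 = -14850112/649801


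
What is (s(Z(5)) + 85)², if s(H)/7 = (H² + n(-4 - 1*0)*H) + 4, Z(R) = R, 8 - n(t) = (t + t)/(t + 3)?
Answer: 82944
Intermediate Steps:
n(t) = 8 - 2*t/(3 + t) (n(t) = 8 - (t + t)/(t + 3) = 8 - 2*t/(3 + t))
s(H) = 28 + 7*H² (s(H) = 7*((H² + (6*(4 + (-4 - 1*0))/(3 + (-4 - 1*0)))*H) + 4) = 7*((H² + (6*(4 + (-4 + 0))/(3 + (-4 + 0)))*H) + 4) = 7*((H² + (6*(4 - 4)/(3 - 4))*H) + 4) = 7*((H² + (6*0/(-1))*H) + 4) = 7*((H² + (6*(-1)*0)*H) + 4) = 7*((H² + 0*H) + 4) = 7*((H² + 0) + 4) = 7*(H² + 4) = 7*(4 + H²) = 28 + 7*H²)
(s(Z(5)) + 85)² = ((28 + 7*5²) + 85)² = ((28 + 7*25) + 85)² = ((28 + 175) + 85)² = (203 + 85)² = 288² = 82944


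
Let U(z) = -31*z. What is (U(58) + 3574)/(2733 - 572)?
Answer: 1776/2161 ≈ 0.82184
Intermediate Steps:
(U(58) + 3574)/(2733 - 572) = (-31*58 + 3574)/(2733 - 572) = (-1798 + 3574)/2161 = 1776*(1/2161) = 1776/2161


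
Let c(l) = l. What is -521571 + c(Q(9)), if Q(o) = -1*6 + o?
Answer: -521568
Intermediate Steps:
Q(o) = -6 + o
-521571 + c(Q(9)) = -521571 + (-6 + 9) = -521571 + 3 = -521568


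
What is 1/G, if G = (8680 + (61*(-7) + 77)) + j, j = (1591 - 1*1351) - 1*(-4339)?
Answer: 1/12909 ≈ 7.7465e-5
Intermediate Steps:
j = 4579 (j = (1591 - 1351) + 4339 = 240 + 4339 = 4579)
G = 12909 (G = (8680 + (61*(-7) + 77)) + 4579 = (8680 + (-427 + 77)) + 4579 = (8680 - 350) + 4579 = 8330 + 4579 = 12909)
1/G = 1/12909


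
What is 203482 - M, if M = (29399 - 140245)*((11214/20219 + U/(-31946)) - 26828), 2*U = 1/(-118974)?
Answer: -228506126920061313845443/76847230885476 ≈ -2.9735e+9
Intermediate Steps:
U = -1/237948 (U = (½)/(-118974) = (½)*(-1/118974) = -1/237948 ≈ -4.2026e-6)
M = 228521763948296352272875/76847230885476 (M = (29399 - 140245)*((11214/20219 - 1/237948/(-31946)) - 26828) = -110846*((11214*(1/20219) - 1/237948*(-1/31946)) - 26828) = -110846*((11214/20219 + 1/7601486808) - 26828) = -110846*(85243073085131/153694461770952 - 26828) = -110846*(-4123229777318015125/153694461770952) = 228521763948296352272875/76847230885476 ≈ 2.9737e+9)
203482 - M = 203482 - 1*228521763948296352272875/76847230885476 = 203482 - 228521763948296352272875/76847230885476 = -228506126920061313845443/76847230885476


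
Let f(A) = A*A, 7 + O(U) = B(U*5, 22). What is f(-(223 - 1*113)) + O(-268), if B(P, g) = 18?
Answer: 12111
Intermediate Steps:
O(U) = 11 (O(U) = -7 + 18 = 11)
f(A) = A²
f(-(223 - 1*113)) + O(-268) = (-(223 - 1*113))² + 11 = (-(223 - 113))² + 11 = (-1*110)² + 11 = (-110)² + 11 = 12100 + 11 = 12111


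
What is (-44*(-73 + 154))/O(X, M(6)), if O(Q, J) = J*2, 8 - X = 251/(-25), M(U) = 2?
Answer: -891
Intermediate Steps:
X = 451/25 (X = 8 - 251/(-25) = 8 - 251*(-1)/25 = 8 - 1*(-251/25) = 8 + 251/25 = 451/25 ≈ 18.040)
O(Q, J) = 2*J
(-44*(-73 + 154))/O(X, M(6)) = (-44*(-73 + 154))/((2*2)) = -44*81/4 = -3564*¼ = -891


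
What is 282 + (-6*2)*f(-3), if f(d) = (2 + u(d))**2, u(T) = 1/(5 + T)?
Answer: 207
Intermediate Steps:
f(d) = (2 + 1/(5 + d))**2
282 + (-6*2)*f(-3) = 282 + (-6*2)*((11 + 2*(-3))**2/(5 - 3)**2) = 282 - 12*(11 - 6)**2/2**2 = 282 - 3*5**2 = 282 - 3*25 = 282 - 12*25/4 = 282 - 75 = 207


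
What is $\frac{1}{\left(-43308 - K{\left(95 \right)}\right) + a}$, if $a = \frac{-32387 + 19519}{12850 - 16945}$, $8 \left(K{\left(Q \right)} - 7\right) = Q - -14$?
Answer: $- \frac{32760}{1419342811} \approx -2.3081 \cdot 10^{-5}$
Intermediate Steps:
$K{\left(Q \right)} = \frac{35}{4} + \frac{Q}{8}$ ($K{\left(Q \right)} = 7 + \frac{Q - -14}{8} = 7 + \frac{Q + 14}{8} = 7 + \frac{14 + Q}{8} = 7 + \left(\frac{7}{4} + \frac{Q}{8}\right) = \frac{35}{4} + \frac{Q}{8}$)
$a = \frac{12868}{4095}$ ($a = - \frac{12868}{-4095} = \left(-12868\right) \left(- \frac{1}{4095}\right) = \frac{12868}{4095} \approx 3.1424$)
$\frac{1}{\left(-43308 - K{\left(95 \right)}\right) + a} = \frac{1}{\left(-43308 - \left(\frac{35}{4} + \frac{1}{8} \cdot 95\right)\right) + \frac{12868}{4095}} = \frac{1}{\left(-43308 - \left(\frac{35}{4} + \frac{95}{8}\right)\right) + \frac{12868}{4095}} = \frac{1}{\left(-43308 - \frac{165}{8}\right) + \frac{12868}{4095}} = \frac{1}{- \frac{346629}{8} + \frac{12868}{4095}} = \frac{1}{- \frac{1419342811}{32760}} = - \frac{32760}{1419342811}$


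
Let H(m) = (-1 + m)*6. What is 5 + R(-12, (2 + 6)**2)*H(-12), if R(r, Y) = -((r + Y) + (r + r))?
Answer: 2189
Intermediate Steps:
H(m) = -6 + 6*m
R(r, Y) = -Y - 3*r (R(r, Y) = -((Y + r) + 2*r) = -(Y + 3*r) = -Y - 3*r)
5 + R(-12, (2 + 6)**2)*H(-12) = 5 + (-(2 + 6)**2 - 3*(-12))*(-6 + 6*(-12)) = 5 + (-1*8**2 + 36)*(-6 - 72) = 5 + (-1*64 + 36)*(-78) = 5 + (-64 + 36)*(-78) = 5 - 28*(-78) = 5 + 2184 = 2189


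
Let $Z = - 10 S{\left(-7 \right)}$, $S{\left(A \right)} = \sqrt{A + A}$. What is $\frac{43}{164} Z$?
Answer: $- \frac{215 i \sqrt{14}}{82} \approx - 9.8104 i$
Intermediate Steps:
$S{\left(A \right)} = \sqrt{2} \sqrt{A}$ ($S{\left(A \right)} = \sqrt{2 A} = \sqrt{2} \sqrt{A}$)
$Z = - 10 i \sqrt{14}$ ($Z = - 10 \sqrt{2} \sqrt{-7} = - 10 \sqrt{2} i \sqrt{7} = - 10 i \sqrt{14} \approx - 37.417 i$)
$\frac{43}{164} Z = \frac{43}{164} \left(- 10 i \sqrt{14}\right) = 43 \cdot \frac{1}{164} \left(- 10 i \sqrt{14}\right) = \frac{43 \left(- 10 i \sqrt{14}\right)}{164} = - \frac{215 i \sqrt{14}}{82}$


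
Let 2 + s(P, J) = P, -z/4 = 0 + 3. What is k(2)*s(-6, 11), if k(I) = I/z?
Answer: 4/3 ≈ 1.3333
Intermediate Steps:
z = -12 (z = -4*(0 + 3) = -4*3 = -12)
s(P, J) = -2 + P
k(I) = -I/12 (k(I) = I/(-12) = I*(-1/12) = -I/12)
k(2)*s(-6, 11) = (-1/12*2)*(-2 - 6) = -⅙*(-8) = 4/3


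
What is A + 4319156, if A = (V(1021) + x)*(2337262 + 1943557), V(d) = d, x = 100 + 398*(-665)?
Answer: -1128201247475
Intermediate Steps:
x = -264570 (x = 100 - 264670 = -264570)
A = -1128205566631 (A = (1021 - 264570)*(2337262 + 1943557) = -263549*4280819 = -1128205566631)
A + 4319156 = -1128205566631 + 4319156 = -1128201247475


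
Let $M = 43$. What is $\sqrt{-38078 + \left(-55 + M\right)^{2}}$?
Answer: $i \sqrt{37934} \approx 194.77 i$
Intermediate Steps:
$\sqrt{-38078 + \left(-55 + M\right)^{2}} = \sqrt{-38078 + \left(-55 + 43\right)^{2}} = \sqrt{-38078 + \left(-12\right)^{2}} = \sqrt{-38078 + 144} = \sqrt{-37934} = i \sqrt{37934}$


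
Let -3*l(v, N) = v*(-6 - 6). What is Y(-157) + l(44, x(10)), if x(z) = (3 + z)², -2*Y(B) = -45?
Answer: 397/2 ≈ 198.50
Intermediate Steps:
Y(B) = 45/2 (Y(B) = -½*(-45) = 45/2)
l(v, N) = 4*v (l(v, N) = -v*(-6 - 6)/3 = -v*(-12)/3 = -(-4)*v = 4*v)
Y(-157) + l(44, x(10)) = 45/2 + 4*44 = 45/2 + 176 = 397/2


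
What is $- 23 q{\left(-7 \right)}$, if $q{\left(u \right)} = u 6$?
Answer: $966$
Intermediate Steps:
$q{\left(u \right)} = 6 u$
$- 23 q{\left(-7 \right)} = - 23 \cdot 6 \left(-7\right) = \left(-23\right) \left(-42\right) = 966$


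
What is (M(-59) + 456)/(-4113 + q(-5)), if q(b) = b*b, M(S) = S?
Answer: -397/4088 ≈ -0.097113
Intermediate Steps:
q(b) = b²
(M(-59) + 456)/(-4113 + q(-5)) = (-59 + 456)/(-4113 + (-5)²) = 397/(-4113 + 25) = 397/(-4088) = 397*(-1/4088) = -397/4088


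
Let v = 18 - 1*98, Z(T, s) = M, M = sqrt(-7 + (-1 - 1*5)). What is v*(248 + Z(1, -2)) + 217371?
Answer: 197531 - 80*I*sqrt(13) ≈ 1.9753e+5 - 288.44*I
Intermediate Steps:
M = I*sqrt(13) (M = sqrt(-7 + (-1 - 5)) = sqrt(-7 - 6) = sqrt(-13) = I*sqrt(13) ≈ 3.6056*I)
Z(T, s) = I*sqrt(13)
v = -80 (v = 18 - 98 = -80)
v*(248 + Z(1, -2)) + 217371 = -80*(248 + I*sqrt(13)) + 217371 = (-19840 - 80*I*sqrt(13)) + 217371 = 197531 - 80*I*sqrt(13)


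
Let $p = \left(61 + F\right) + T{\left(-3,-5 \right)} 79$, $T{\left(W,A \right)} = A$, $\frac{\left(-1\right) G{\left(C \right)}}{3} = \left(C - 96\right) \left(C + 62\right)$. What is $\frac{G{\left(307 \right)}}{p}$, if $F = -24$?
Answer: $\frac{233577}{358} \approx 652.45$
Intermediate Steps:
$G{\left(C \right)} = - 3 \left(-96 + C\right) \left(62 + C\right)$ ($G{\left(C \right)} = - 3 \left(C - 96\right) \left(C + 62\right) = - 3 \left(-96 + C\right) \left(62 + C\right)$)
$p = -358$ ($p = \left(61 - 24\right) - 395 = 37 - 395 = -358$)
$\frac{G{\left(307 \right)}}{p} = \frac{17856 - 3 \cdot 307^{2} + 102 \cdot 307}{-358} = \left(17856 - 282747 + 31314\right) \left(- \frac{1}{358}\right) = \left(-233577\right) \left(- \frac{1}{358}\right) = \frac{233577}{358}$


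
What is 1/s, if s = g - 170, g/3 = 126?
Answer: 1/208 ≈ 0.0048077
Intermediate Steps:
g = 378 (g = 3*126 = 378)
s = 208 (s = 378 - 170 = 208)
1/s = 1/208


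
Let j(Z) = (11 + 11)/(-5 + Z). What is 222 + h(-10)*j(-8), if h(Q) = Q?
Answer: 3106/13 ≈ 238.92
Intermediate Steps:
j(Z) = 22/(-5 + Z)
222 + h(-10)*j(-8) = 222 - 220/(-5 - 8) = 222 - 220/(-13) = 222 - 220*(-1)/13 = 222 - 10*(-22/13) = 222 + 220/13 = 3106/13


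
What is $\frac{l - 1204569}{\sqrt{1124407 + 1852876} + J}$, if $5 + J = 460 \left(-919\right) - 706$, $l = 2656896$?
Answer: $- \frac{614989320477}{179307772118} - \frac{1452327 \sqrt{2977283}}{179307772118} \approx -3.4438$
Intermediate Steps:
$J = -423451$ ($J = -5 + \left(460 \left(-919\right) - 706\right) = -5 - 423446 = -423451$)
$\frac{l - 1204569}{\sqrt{1124407 + 1852876} + J} = \frac{2656896 - 1204569}{\sqrt{1124407 + 1852876} - 423451} = \frac{1452327}{\sqrt{2977283} - 423451} = \frac{1452327}{-423451 + \sqrt{2977283}}$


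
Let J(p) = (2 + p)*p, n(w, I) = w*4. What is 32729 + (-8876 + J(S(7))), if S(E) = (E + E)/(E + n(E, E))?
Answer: 596349/25 ≈ 23854.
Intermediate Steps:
n(w, I) = 4*w
S(E) = ⅖ (S(E) = (E + E)/(E + 4*E) = (2*E)/((5*E)) = (2*E)*(1/(5*E)) = ⅖)
J(p) = p*(2 + p)
32729 + (-8876 + J(S(7))) = 32729 + (-8876 + 2*(2 + ⅖)/5) = 32729 + (-8876 + (⅖)*(12/5)) = 32729 + (-8876 + 24/25) = 32729 - 221876/25 = 596349/25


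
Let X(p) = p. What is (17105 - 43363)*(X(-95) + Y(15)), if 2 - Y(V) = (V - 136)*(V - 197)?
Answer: 580695670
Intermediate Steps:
Y(V) = 2 - (-197 + V)*(-136 + V) (Y(V) = 2 - (V - 136)*(V - 197) = 2 - (-136 + V)*(-197 + V) = 2 - (-197 + V)*(-136 + V))
(17105 - 43363)*(X(-95) + Y(15)) = (17105 - 43363)*(-95 + (-26790 - 1*15**2 + 333*15)) = -26258*(-95 + (-26790 - 1*225 + 4995)) = -26258*(-95 + (-26790 - 225 + 4995)) = -26258*(-95 - 22020) = -26258*(-22115) = 580695670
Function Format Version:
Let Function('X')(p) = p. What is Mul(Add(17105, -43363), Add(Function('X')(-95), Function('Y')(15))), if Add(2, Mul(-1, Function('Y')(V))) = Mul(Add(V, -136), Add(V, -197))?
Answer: 580695670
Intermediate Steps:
Function('Y')(V) = Add(2, Mul(-1, Add(-197, V), Add(-136, V))) (Function('Y')(V) = Add(2, Mul(-1, Mul(Add(V, -136), Add(V, -197)))) = Add(2, Mul(-1, Mul(Add(-136, V), Add(-197, V)))) = Add(2, Mul(-1, Mul(Add(-197, V), Add(-136, V)))) = Add(2, Mul(-1, Add(-197, V), Add(-136, V))))
Mul(Add(17105, -43363), Add(Function('X')(-95), Function('Y')(15))) = Mul(Add(17105, -43363), Add(-95, Add(-26790, Mul(-1, Pow(15, 2)), Mul(333, 15)))) = Mul(-26258, Add(-95, Add(-26790, Mul(-1, 225), 4995))) = Mul(-26258, Add(-95, Add(-26790, -225, 4995))) = Mul(-26258, Add(-95, -22020)) = Mul(-26258, -22115) = 580695670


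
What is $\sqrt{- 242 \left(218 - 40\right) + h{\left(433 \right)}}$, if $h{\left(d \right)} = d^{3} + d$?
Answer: $3 \sqrt{9015566} \approx 9007.8$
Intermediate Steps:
$h{\left(d \right)} = d + d^{3}$
$\sqrt{- 242 \left(218 - 40\right) + h{\left(433 \right)}} = \sqrt{- 242 \left(218 - 40\right) + \left(433 + 433^{3}\right)} = \sqrt{- 242 \left(218 - 40\right) + \left(433 + 81182737\right)} = \sqrt{\left(-242\right) 178 + 81183170} = \sqrt{-43076 + 81183170} = \sqrt{81140094} = 3 \sqrt{9015566}$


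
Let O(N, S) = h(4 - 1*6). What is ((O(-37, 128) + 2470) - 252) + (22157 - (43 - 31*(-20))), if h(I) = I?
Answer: 23710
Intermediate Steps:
O(N, S) = -2 (O(N, S) = 4 - 1*6 = 4 - 6 = -2)
((O(-37, 128) + 2470) - 252) + (22157 - (43 - 31*(-20))) = ((-2 + 2470) - 252) + (22157 - (43 - 31*(-20))) = (2468 - 252) + (22157 - (43 + 620)) = 2216 + (22157 - 1*663) = 2216 + (22157 - 663) = 2216 + 21494 = 23710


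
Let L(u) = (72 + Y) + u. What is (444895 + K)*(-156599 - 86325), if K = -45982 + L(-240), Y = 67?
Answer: -96881006288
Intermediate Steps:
L(u) = 139 + u (L(u) = (72 + 67) + u = 139 + u)
K = -46083 (K = -45982 + (139 - 240) = -45982 - 101 = -46083)
(444895 + K)*(-156599 - 86325) = (444895 - 46083)*(-156599 - 86325) = 398812*(-242924) = -96881006288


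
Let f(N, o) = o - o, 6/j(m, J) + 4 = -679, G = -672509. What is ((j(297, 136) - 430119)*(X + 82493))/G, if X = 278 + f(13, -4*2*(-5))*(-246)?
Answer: 24315742865193/459323647 ≈ 52938.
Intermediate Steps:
j(m, J) = -6/683 (j(m, J) = 6/(-4 - 679) = 6/(-683) = 6*(-1/683) = -6/683)
f(N, o) = 0
X = 278 (X = 278 + 0*(-246) = 278 + 0 = 278)
((j(297, 136) - 430119)*(X + 82493))/G = ((-6/683 - 430119)*(278 + 82493))/(-672509) = -293771283/683*82771*(-1/672509) = -24315742865193/683*(-1/672509) = 24315742865193/459323647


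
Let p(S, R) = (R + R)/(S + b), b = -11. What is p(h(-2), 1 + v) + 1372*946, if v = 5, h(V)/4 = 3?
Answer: 1297924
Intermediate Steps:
h(V) = 12 (h(V) = 4*3 = 12)
p(S, R) = 2*R/(-11 + S) (p(S, R) = (R + R)/(S - 11) = (2*R)/(-11 + S) = 2*R/(-11 + S))
p(h(-2), 1 + v) + 1372*946 = 2*(1 + 5)/(-11 + 12) + 1372*946 = 2*6/1 + 1297912 = 2*6*1 + 1297912 = 12 + 1297912 = 1297924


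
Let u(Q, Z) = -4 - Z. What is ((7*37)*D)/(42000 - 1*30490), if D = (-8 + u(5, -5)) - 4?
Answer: -2849/11510 ≈ -0.24752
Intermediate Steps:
D = -11 (D = (-8 + (-4 - 1*(-5))) - 4 = (-8 + (-4 + 5)) - 4 = (-8 + 1) - 4 = -7 - 4 = -11)
((7*37)*D)/(42000 - 1*30490) = ((7*37)*(-11))/(42000 - 1*30490) = (259*(-11))/(42000 - 30490) = -2849/11510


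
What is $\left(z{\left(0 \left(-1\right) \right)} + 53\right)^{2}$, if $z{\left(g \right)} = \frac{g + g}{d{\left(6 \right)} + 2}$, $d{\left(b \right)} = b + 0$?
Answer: $2809$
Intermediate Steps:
$d{\left(b \right)} = b$
$z{\left(g \right)} = \frac{g}{4}$ ($z{\left(g \right)} = \frac{g + g}{6 + 2} = \frac{2 g}{8} = 2 g \frac{1}{8} = \frac{g}{4}$)
$\left(z{\left(0 \left(-1\right) \right)} + 53\right)^{2} = \left(\frac{0 \left(-1\right)}{4} + 53\right)^{2} = \left(\frac{1}{4} \cdot 0 + 53\right)^{2} = \left(0 + 53\right)^{2} = 53^{2} = 2809$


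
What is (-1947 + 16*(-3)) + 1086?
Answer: -909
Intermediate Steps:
(-1947 + 16*(-3)) + 1086 = (-1947 - 48) + 1086 = -1995 + 1086 = -909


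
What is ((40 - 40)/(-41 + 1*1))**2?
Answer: 0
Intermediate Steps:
((40 - 40)/(-41 + 1*1))**2 = (0/(-41 + 1))**2 = (0/(-40))**2 = (0*(-1/40))**2 = 0**2 = 0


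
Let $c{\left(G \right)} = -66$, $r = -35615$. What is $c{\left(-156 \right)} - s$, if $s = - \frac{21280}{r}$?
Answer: $- \frac{474374}{7123} \approx -66.598$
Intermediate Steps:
$s = \frac{4256}{7123}$ ($s = - \frac{21280}{-35615} = \left(-21280\right) \left(- \frac{1}{35615}\right) = \frac{4256}{7123} \approx 0.5975$)
$c{\left(-156 \right)} - s = -66 - \frac{4256}{7123} = - \frac{474374}{7123}$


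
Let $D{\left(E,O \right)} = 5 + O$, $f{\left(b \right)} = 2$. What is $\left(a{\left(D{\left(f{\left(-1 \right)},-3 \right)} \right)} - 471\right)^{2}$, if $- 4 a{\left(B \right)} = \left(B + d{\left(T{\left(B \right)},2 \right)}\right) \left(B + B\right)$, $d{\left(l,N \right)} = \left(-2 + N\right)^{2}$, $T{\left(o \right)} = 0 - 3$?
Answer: $223729$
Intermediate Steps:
$T{\left(o \right)} = -3$
$a{\left(B \right)} = - \frac{B^{2}}{2}$ ($a{\left(B \right)} = - \frac{\left(B + \left(-2 + 2\right)^{2}\right) \left(B + B\right)}{4} = - \frac{\left(B + 0^{2}\right) 2 B}{4} = - \frac{\left(B + 0\right) 2 B}{4} = - \frac{B 2 B}{4} = - \frac{2 B^{2}}{4} = - \frac{B^{2}}{2}$)
$\left(a{\left(D{\left(f{\left(-1 \right)},-3 \right)} \right)} - 471\right)^{2} = \left(- \frac{\left(5 - 3\right)^{2}}{2} - 471\right)^{2} = \left(- \frac{2^{2}}{2} - 471\right)^{2} = \left(\left(- \frac{1}{2}\right) 4 - 471\right)^{2} = \left(-2 - 471\right)^{2} = \left(-473\right)^{2} = 223729$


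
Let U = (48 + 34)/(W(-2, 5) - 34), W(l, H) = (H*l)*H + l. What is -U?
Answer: 41/43 ≈ 0.95349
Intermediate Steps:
W(l, H) = l + l*H² (W(l, H) = l*H² + l = l + l*H²)
U = -41/43 (U = (48 + 34)/(-2*(1 + 5²) - 34) = 82/(-2*(1 + 25) - 34) = 82/(-2*26 - 34) = 82/(-52 - 34) = 82/(-86) = -1/86*82 = -41/43 ≈ -0.95349)
-U = -1*(-41/43) = 41/43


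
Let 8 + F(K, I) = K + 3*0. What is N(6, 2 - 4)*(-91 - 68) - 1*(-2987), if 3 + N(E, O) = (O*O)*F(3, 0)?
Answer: 6644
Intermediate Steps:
F(K, I) = -8 + K (F(K, I) = -8 + (K + 3*0) = -8 + (K + 0) = -8 + K)
N(E, O) = -3 - 5*O**2 (N(E, O) = -3 + (O*O)*(-8 + 3) = -3 + O**2*(-5) = -3 - 5*O**2)
N(6, 2 - 4)*(-91 - 68) - 1*(-2987) = (-3 - 5*(2 - 4)**2)*(-91 - 68) - 1*(-2987) = (-3 - 5*(-2)**2)*(-159) + 2987 = (-3 - 5*4)*(-159) + 2987 = (-3 - 20)*(-159) + 2987 = -23*(-159) + 2987 = 3657 + 2987 = 6644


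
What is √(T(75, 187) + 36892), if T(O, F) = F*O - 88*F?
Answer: 3*√3829 ≈ 185.64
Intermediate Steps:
T(O, F) = -88*F + F*O
√(T(75, 187) + 36892) = √(187*(-88 + 75) + 36892) = √(187*(-13) + 36892) = √(-2431 + 36892) = √34461 = 3*√3829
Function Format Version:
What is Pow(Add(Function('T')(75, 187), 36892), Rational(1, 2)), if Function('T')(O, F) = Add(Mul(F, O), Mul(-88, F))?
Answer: Mul(3, Pow(3829, Rational(1, 2))) ≈ 185.64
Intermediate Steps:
Function('T')(O, F) = Add(Mul(-88, F), Mul(F, O))
Pow(Add(Function('T')(75, 187), 36892), Rational(1, 2)) = Pow(Add(Mul(187, Add(-88, 75)), 36892), Rational(1, 2)) = Pow(Add(Mul(187, -13), 36892), Rational(1, 2)) = Pow(Add(-2431, 36892), Rational(1, 2)) = Pow(34461, Rational(1, 2)) = Mul(3, Pow(3829, Rational(1, 2)))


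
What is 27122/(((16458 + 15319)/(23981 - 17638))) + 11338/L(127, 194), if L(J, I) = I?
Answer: 16867523875/3082369 ≈ 5472.3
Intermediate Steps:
27122/(((16458 + 15319)/(23981 - 17638))) + 11338/L(127, 194) = 27122/(((16458 + 15319)/(23981 - 17638))) + 11338/194 = 27122/((31777/6343)) + 11338*(1/194) = 27122/((31777*(1/6343))) + 5669/97 = 27122/(31777/6343) + 5669/97 = 27122*(6343/31777) + 5669/97 = 172034846/31777 + 5669/97 = 16867523875/3082369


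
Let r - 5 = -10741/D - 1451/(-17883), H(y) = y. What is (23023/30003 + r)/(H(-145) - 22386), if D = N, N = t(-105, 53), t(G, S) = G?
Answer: -676944721016/141036757815555 ≈ -0.0047998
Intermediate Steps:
N = -105
D = -105
r = 67207411/625905 (r = 5 + (-10741/(-105) - 1451/(-17883)) = 5 + (-10741*(-1/105) - 1451*(-1/17883)) = 5 + (10741/105 + 1451/17883) = 5 + 64077886/625905 = 67207411/625905 ≈ 107.38)
(23023/30003 + r)/(H(-145) - 22386) = (23023/30003 + 67207411/625905)/(-145 - 22386) = (23023*(1/30003) + 67207411/625905)/(-22531) = (23023/30003 + 67207411/625905)*(-1/22531) = (676944721016/6259675905)*(-1/22531) = -676944721016/141036757815555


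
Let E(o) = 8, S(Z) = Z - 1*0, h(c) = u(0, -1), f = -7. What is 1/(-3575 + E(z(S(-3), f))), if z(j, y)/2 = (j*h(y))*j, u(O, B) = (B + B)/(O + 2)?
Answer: -1/3567 ≈ -0.00028035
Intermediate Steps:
u(O, B) = 2*B/(2 + O) (u(O, B) = (2*B)/(2 + O) = 2*B/(2 + O))
h(c) = -1 (h(c) = 2*(-1)/(2 + 0) = 2*(-1)/2 = 2*(-1)*(1/2) = -1)
S(Z) = Z (S(Z) = Z + 0 = Z)
z(j, y) = -2*j**2 (z(j, y) = 2*((j*(-1))*j) = 2*((-j)*j) = 2*(-j**2) = -2*j**2)
1/(-3575 + E(z(S(-3), f))) = 1/(-3575 + 8) = 1/(-3567) = -1/3567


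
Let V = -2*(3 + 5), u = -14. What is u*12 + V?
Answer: -184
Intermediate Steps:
V = -16 (V = -2*8 = -16)
u*12 + V = -14*12 - 16 = -168 - 16 = -184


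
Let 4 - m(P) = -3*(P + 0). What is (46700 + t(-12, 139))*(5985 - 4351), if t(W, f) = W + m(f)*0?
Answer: 76288192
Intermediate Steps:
m(P) = 4 + 3*P (m(P) = 4 - (-3)*(P + 0) = 4 - (-3)*P = 4 + 3*P)
t(W, f) = W (t(W, f) = W + (4 + 3*f)*0 = W + 0 = W)
(46700 + t(-12, 139))*(5985 - 4351) = (46700 - 12)*(5985 - 4351) = 46688*1634 = 76288192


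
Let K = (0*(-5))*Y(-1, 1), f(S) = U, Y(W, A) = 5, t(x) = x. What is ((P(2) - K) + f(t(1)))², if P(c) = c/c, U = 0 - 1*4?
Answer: 9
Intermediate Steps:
U = -4 (U = 0 - 4 = -4)
f(S) = -4
K = 0 (K = (0*(-5))*5 = 0*5 = 0)
P(c) = 1
((P(2) - K) + f(t(1)))² = ((1 - 1*0) - 4)² = ((1 + 0) - 4)² = (1 - 4)² = (-3)² = 9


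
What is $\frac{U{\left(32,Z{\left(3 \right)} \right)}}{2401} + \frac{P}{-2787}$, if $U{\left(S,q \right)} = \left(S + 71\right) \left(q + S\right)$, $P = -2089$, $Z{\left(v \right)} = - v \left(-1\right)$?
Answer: $\frac{2151832}{955941} \approx 2.251$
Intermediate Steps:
$Z{\left(v \right)} = v$
$U{\left(S,q \right)} = \left(71 + S\right) \left(S + q\right)$
$\frac{U{\left(32,Z{\left(3 \right)} \right)}}{2401} + \frac{P}{-2787} = \frac{32^{2} + 71 \cdot 32 + 71 \cdot 3 + 32 \cdot 3}{2401} - \frac{2089}{-2787} = \left(1024 + 2272 + 213 + 96\right) \frac{1}{2401} - - \frac{2089}{2787} = 3605 \cdot \frac{1}{2401} + \frac{2089}{2787} = \frac{515}{343} + \frac{2089}{2787} = \frac{2151832}{955941}$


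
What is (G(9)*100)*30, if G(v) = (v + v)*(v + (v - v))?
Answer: 486000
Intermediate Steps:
G(v) = 2*v**2 (G(v) = (2*v)*(v + 0) = (2*v)*v = 2*v**2)
(G(9)*100)*30 = ((2*9**2)*100)*30 = ((2*81)*100)*30 = (162*100)*30 = 16200*30 = 486000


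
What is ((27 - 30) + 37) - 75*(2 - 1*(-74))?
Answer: -5666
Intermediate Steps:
((27 - 30) + 37) - 75*(2 - 1*(-74)) = (-3 + 37) - 75*(2 + 74) = 34 - 75*76 = 34 - 5700 = -5666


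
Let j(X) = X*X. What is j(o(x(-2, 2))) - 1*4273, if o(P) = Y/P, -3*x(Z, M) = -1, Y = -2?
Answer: -4237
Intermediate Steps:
x(Z, M) = 1/3 (x(Z, M) = -1/3*(-1) = 1/3)
o(P) = -2/P
j(X) = X**2
j(o(x(-2, 2))) - 1*4273 = (-2/1/3)**2 - 1*4273 = (-2*3)**2 - 4273 = (-6)**2 - 4273 = 36 - 4273 = -4237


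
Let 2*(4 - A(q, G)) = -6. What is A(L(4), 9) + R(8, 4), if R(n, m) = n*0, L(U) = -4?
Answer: 7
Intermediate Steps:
A(q, G) = 7 (A(q, G) = 4 - ½*(-6) = 4 + 3 = 7)
R(n, m) = 0
A(L(4), 9) + R(8, 4) = 7 + 0 = 7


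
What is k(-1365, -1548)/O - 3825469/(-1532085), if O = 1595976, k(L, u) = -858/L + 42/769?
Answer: 912920578308243/365620969462630 ≈ 2.4969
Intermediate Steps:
k(L, u) = 42/769 - 858/L (k(L, u) = -858/L + 42*(1/769) = -858/L + 42/769 = 42/769 - 858/L)
k(-1365, -1548)/O - 3825469/(-1532085) = (42/769 - 858/(-1365))/1595976 - 3825469/(-1532085) = (42/769 - 858*(-1/1365))*(1/1595976) - 3825469*(-1/1532085) = (42/769 + 22/35)*(1/1595976) + 3825469/1532085 = (18388/26915)*(1/1595976) + 3825469/1532085 = 4597/10738923510 + 3825469/1532085 = 912920578308243/365620969462630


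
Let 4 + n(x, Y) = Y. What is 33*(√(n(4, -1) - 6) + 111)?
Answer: 3663 + 33*I*√11 ≈ 3663.0 + 109.45*I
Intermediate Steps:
n(x, Y) = -4 + Y
33*(√(n(4, -1) - 6) + 111) = 33*(√((-4 - 1) - 6) + 111) = 33*(√(-5 - 6) + 111) = 33*(√(-11) + 111) = 33*(I*√11 + 111) = 33*(111 + I*√11) = 3663 + 33*I*√11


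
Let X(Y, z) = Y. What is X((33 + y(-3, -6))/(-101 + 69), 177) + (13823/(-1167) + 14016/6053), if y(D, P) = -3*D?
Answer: -1225364023/113021616 ≈ -10.842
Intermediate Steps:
X((33 + y(-3, -6))/(-101 + 69), 177) + (13823/(-1167) + 14016/6053) = (33 - 3*(-3))/(-101 + 69) + (13823/(-1167) + 14016/6053) = (33 + 9)/(-32) + (13823*(-1/1167) + 14016*(1/6053)) = 42*(-1/32) + (-13823/1167 + 14016/6053) = -21/16 - 67313947/7063851 = -1225364023/113021616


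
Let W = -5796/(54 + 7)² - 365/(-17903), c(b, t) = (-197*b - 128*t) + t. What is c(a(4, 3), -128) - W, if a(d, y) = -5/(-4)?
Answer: 4266499727949/266468252 ≈ 16011.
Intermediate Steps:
a(d, y) = 5/4 (a(d, y) = -5*(-¼) = 5/4)
c(b, t) = -197*b - 127*t
W = -102407623/66617063 (W = -5796/(61²) - 365*(-1/17903) = -5796/3721 + 365/17903 = -102407623/66617063 ≈ -1.5373)
c(a(4, 3), -128) - W = (-197*5/4 - 127*(-128)) - 1*(-102407623/66617063) = (-985/4 + 16256) + 102407623/66617063 = 64039/4 + 102407623/66617063 = 4266499727949/266468252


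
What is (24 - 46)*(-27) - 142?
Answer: 452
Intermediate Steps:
(24 - 46)*(-27) - 142 = -22*(-27) - 142 = 594 - 142 = 452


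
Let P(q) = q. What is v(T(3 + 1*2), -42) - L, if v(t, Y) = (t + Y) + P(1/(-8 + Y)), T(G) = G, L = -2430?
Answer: 119649/50 ≈ 2393.0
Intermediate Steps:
v(t, Y) = Y + t + 1/(-8 + Y) (v(t, Y) = (t + Y) + 1/(-8 + Y) = (Y + t) + 1/(-8 + Y) = Y + t + 1/(-8 + Y))
v(T(3 + 1*2), -42) - L = (1 + (-8 - 42)*(-42 + (3 + 1*2)))/(-8 - 42) - 1*(-2430) = (1 - 50*(-42 + (3 + 2)))/(-50) + 2430 = -(1 - 50*(-42 + 5))/50 + 2430 = -(1 - 50*(-37))/50 + 2430 = -(1 + 1850)/50 + 2430 = -1/50*1851 + 2430 = -1851/50 + 2430 = 119649/50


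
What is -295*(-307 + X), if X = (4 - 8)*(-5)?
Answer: 84665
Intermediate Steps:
X = 20 (X = -4*(-5) = 20)
-295*(-307 + X) = -295*(-307 + 20) = -295*(-287) = 84665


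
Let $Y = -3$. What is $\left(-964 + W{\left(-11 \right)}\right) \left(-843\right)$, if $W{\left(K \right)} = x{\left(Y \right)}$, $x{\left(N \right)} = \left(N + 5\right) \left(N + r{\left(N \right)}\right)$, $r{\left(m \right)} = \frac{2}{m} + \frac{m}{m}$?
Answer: $817148$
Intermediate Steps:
$r{\left(m \right)} = 1 + \frac{2}{m}$ ($r{\left(m \right)} = \frac{2}{m} + 1 = 1 + \frac{2}{m}$)
$x{\left(N \right)} = \left(5 + N\right) \left(N + \frac{2 + N}{N}\right)$ ($x{\left(N \right)} = \left(N + 5\right) \left(N + \frac{2 + N}{N}\right) = \left(5 + N\right) \left(N + \frac{2 + N}{N}\right)$)
$W{\left(K \right)} = - \frac{16}{3}$ ($W{\left(K \right)} = 7 + \left(-3\right)^{2} + 6 \left(-3\right) + \frac{10}{-3} = 7 + 9 - 18 + 10 \left(- \frac{1}{3}\right) = 7 + 9 - 18 - \frac{10}{3} = - \frac{16}{3}$)
$\left(-964 + W{\left(-11 \right)}\right) \left(-843\right) = \left(-964 - \frac{16}{3}\right) \left(-843\right) = \left(- \frac{2908}{3}\right) \left(-843\right) = 817148$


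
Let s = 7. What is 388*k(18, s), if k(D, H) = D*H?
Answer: 48888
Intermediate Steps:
388*k(18, s) = 388*(18*7) = 388*126 = 48888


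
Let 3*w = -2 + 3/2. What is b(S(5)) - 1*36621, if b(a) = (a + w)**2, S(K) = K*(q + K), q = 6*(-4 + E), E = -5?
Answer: 845485/36 ≈ 23486.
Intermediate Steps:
q = -54 (q = 6*(-4 - 5) = 6*(-9) = -54)
w = -1/6 (w = (-2 + 3/2)/3 = (1/3)*(-1/2) = -1/6 ≈ -0.16667)
S(K) = K*(-54 + K)
b(a) = (-1/6 + a)**2 (b(a) = (a - 1/6)**2 = (-1/6 + a)**2)
b(S(5)) - 1*36621 = (-1 + 6*(5*(-54 + 5)))**2/36 - 1*36621 = (-1 + 6*(5*(-49)))**2/36 - 36621 = (-1 + 6*(-245))**2/36 - 36621 = (-1 - 1470)**2/36 - 36621 = (1/36)*(-1471)**2 - 36621 = (1/36)*2163841 - 36621 = 2163841/36 - 36621 = 845485/36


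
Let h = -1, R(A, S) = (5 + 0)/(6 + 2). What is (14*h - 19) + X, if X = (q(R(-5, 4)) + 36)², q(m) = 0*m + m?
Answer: 83737/64 ≈ 1308.4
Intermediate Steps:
R(A, S) = 5/8
q(m) = m (q(m) = 0 + m = m)
X = 85849/64 (X = (5/8 + 36)² = (293/8)² = 85849/64 ≈ 1341.4)
(14*h - 19) + X = (14*(-1) - 19) + 85849/64 = (-14 - 19) + 85849/64 = -33 + 85849/64 = 83737/64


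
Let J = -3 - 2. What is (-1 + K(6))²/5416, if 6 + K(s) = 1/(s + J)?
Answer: 9/1354 ≈ 0.0066470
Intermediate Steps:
J = -5
K(s) = -6 + 1/(-5 + s) (K(s) = -6 + 1/(s - 5) = -6 + 1/(-5 + s))
(-1 + K(6))²/5416 = (-1 + (31 - 6*6)/(-5 + 6))²/5416 = (-1 + (31 - 36)/1)²*(1/5416) = (-1 + 1*(-5))²*(1/5416) = (-1 - 5)²*(1/5416) = (-6)²*(1/5416) = 36*(1/5416) = 9/1354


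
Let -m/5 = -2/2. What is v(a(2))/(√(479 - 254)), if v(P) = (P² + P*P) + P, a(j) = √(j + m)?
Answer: 14/15 + √7/15 ≈ 1.1097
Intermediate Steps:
m = 5 (m = -(-10)/2 = -5*(-1) = 5)
a(j) = √(5 + j) (a(j) = √(j + 5) = √(5 + j))
v(P) = P + 2*P² (v(P) = (P² + P²) + P = 2*P² + P = P + 2*P²)
v(a(2))/(√(479 - 254)) = (√(5 + 2)*(1 + 2*√(5 + 2)))/(√(479 - 254)) = (√7*(1 + 2*√7))/(√225) = (√7*(1 + 2*√7))/15 = (√7*(1 + 2*√7))*(1/15) = √7*(1 + 2*√7)/15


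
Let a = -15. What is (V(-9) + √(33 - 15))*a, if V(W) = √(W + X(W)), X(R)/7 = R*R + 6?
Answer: -150*√6 - 45*√2 ≈ -431.06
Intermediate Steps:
X(R) = 42 + 7*R² (X(R) = 7*(R*R + 6) = 7*(R² + 6) = 7*(6 + R²) = 42 + 7*R²)
V(W) = √(42 + W + 7*W²) (V(W) = √(W + (42 + 7*W²)) = √(42 + W + 7*W²))
(V(-9) + √(33 - 15))*a = (√(42 - 9 + 7*(-9)²) + √(33 - 15))*(-15) = (√(42 - 9 + 7*81) + √18)*(-15) = (√(42 - 9 + 567) + 3*√2)*(-15) = (√600 + 3*√2)*(-15) = (10*√6 + 3*√2)*(-15) = (3*√2 + 10*√6)*(-15) = -150*√6 - 45*√2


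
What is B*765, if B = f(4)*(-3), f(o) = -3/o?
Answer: 6885/4 ≈ 1721.3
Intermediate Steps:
B = 9/4 (B = -3/4*(-3) = 9/4 ≈ 2.2500)
B*765 = (9/4)*765 = 6885/4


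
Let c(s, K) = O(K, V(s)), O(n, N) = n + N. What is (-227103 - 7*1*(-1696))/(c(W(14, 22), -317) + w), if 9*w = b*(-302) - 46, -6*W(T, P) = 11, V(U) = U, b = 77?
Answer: 3874158/52339 ≈ 74.021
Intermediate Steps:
W(T, P) = -11/6 (W(T, P) = -⅙*11 = -11/6)
O(n, N) = N + n
c(s, K) = K + s (c(s, K) = s + K = K + s)
w = -23300/9 (w = (77*(-302) - 46)/9 = (-23254 - 46)/9 = (⅑)*(-23300) = -23300/9 ≈ -2588.9)
(-227103 - 7*1*(-1696))/(c(W(14, 22), -317) + w) = (-227103 - 7*1*(-1696))/((-317 - 11/6) - 23300/9) = (-227103 - 7*(-1696))/(-1913/6 - 23300/9) = (-227103 + 11872)/(-52339/18) = -215231*(-18/52339) = 3874158/52339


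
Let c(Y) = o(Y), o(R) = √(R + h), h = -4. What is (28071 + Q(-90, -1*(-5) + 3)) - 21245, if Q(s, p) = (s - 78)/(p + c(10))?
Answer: 197282/29 + 84*√6/29 ≈ 6809.9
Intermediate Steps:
o(R) = √(-4 + R) (o(R) = √(R - 4) = √(-4 + R))
c(Y) = √(-4 + Y)
Q(s, p) = (-78 + s)/(p + √6) (Q(s, p) = (s - 78)/(p + √(-4 + 10)) = (-78 + s)/(p + √6))
(28071 + Q(-90, -1*(-5) + 3)) - 21245 = (28071 + (-78 - 90)/((-1*(-5) + 3) + √6)) - 21245 = (28071 - 168/((5 + 3) + √6)) - 21245 = (28071 - 168/(8 + √6)) - 21245 = 6826 - 168/(8 + √6)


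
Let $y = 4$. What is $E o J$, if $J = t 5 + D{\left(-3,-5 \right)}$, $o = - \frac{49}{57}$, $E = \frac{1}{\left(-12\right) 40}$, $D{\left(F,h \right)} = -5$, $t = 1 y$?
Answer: $\frac{49}{1824} \approx 0.026864$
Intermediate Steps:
$t = 4$ ($t = 1 \cdot 4 = 4$)
$E = - \frac{1}{480}$ ($E = \left(- \frac{1}{12}\right) \frac{1}{40} = - \frac{1}{480} \approx -0.0020833$)
$o = - \frac{49}{57}$ ($o = \left(-49\right) \frac{1}{57} = - \frac{49}{57} \approx -0.85965$)
$J = 15$ ($J = 4 \cdot 5 - 5 = 20 - 5 = 15$)
$E o J = \left(- \frac{1}{480}\right) \left(- \frac{49}{57}\right) 15 = \frac{49}{27360} \cdot 15 = \frac{49}{1824}$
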